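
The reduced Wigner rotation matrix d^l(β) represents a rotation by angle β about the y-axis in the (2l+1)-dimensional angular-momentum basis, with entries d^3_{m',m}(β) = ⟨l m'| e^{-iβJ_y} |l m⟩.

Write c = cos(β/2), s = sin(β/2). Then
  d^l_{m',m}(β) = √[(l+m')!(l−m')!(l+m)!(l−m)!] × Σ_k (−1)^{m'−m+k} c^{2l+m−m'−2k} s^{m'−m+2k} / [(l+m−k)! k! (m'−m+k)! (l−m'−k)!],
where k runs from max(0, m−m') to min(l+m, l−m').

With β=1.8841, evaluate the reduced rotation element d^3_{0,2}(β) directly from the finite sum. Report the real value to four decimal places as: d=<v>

d^3_{0,2}(β=1.8841) via Wigner's sum:
With c≡cos(β/2)=0.588131 and s≡sin(β/2)=0.808765, N=[6·6·120·1]^{1/2}=65.726707
Admissible k: 2..3 (factorial args all ≥0)
  k=2: (−1)^0·65.7267/(12)·0.5881^4·0.8088^2 = +0.428650
  k=3: (−1)^1·65.7267/(12)·0.5881^2·0.8088^4 = -0.810587
d^3_{0,2}(1.8841) = +0.428650 -0.810587 = -0.381937

d=-0.3819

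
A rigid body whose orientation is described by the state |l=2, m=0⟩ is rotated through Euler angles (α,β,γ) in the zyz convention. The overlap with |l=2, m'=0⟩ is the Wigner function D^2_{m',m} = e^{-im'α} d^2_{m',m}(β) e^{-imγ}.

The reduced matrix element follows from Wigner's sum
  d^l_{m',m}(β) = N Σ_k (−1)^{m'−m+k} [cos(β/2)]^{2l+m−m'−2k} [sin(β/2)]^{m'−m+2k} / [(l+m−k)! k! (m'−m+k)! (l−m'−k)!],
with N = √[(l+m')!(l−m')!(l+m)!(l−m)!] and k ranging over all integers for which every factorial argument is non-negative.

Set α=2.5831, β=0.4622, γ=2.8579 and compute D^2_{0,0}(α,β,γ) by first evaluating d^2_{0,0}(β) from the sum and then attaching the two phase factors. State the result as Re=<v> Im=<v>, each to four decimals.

Split into d^2_{0,0}(β=0.4622) × two z-phases.
Half-angle: c=0.973415, s=0.229048. N=√(2·2·2·2)=4.000000
k∈{0,1,2} keeps every argument non-negative
  k=0: (−1)^0·4.0000/(4)·0.9734^4·0.2290^0 = +0.897826
  k=1: (−1)^1·4.0000/(1)·0.9734^2·0.2290^2 = -0.198843
  k=2: (−1)^2·4.0000/(4)·0.9734^0·0.2290^4 = +0.002752
d^2_{0,0}(0.4622) = +0.897826 -0.198843 +0.002752 = +0.701735
D = (+1.000000+0.000000i)·(+0.701735)·(+1.000000+0.000000i) = +0.701735+0.000000i

Re=0.7017 Im=0.0000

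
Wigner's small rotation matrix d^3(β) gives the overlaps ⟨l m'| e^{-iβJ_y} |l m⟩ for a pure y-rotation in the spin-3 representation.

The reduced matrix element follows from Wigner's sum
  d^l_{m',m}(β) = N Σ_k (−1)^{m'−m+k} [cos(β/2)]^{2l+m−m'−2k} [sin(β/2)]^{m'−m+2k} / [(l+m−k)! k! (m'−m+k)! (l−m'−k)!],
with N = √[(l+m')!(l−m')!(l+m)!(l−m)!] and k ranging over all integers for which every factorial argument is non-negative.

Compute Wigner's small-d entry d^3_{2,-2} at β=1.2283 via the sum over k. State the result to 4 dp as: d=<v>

d^3_{2,-2}(β=1.2283) via Wigner's sum:
Half-angle: c=0.817264, s=0.576264. N=√(120·1·1·120)=120.000000
The bounds max(0,m−m')=0 and min(l+m,l−m')=1 give 2 terms
  k=0: (−1)^4·120.0000/(24)·0.8173^2·0.5763^4 = +0.368282
  k=1: (−1)^5·120.0000/(120)·0.8173^0·0.5763^6 = -0.036621
d^3_{2,-2}(1.2283) = +0.368282 -0.036621 = +0.331661

d=0.3317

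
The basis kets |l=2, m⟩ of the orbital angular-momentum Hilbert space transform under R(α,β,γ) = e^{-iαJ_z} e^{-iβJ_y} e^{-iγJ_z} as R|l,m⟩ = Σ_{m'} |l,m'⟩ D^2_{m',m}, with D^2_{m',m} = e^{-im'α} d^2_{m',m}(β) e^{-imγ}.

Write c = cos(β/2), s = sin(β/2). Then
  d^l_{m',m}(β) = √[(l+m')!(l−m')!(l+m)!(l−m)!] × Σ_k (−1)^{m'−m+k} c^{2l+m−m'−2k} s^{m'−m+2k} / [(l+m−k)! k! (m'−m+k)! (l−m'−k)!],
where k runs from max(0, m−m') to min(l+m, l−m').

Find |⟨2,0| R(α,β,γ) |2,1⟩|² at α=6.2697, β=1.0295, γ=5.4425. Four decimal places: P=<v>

P=0.2925

First d^2_{0,1}(β=1.0295), then the phase factors e^{-i(0)α} and e^{-i(1)γ}:
With c≡cos(β/2)=0.870416 and s≡sin(β/2)=0.492317, N=[2·2·6·1]^{1/2}=4.898979
k: max(0,(1)−(0))=1 … min(2+(1),2−(0))=2
  k=1: (−1)^0·4.8990/(2)·0.8704^3·0.4923^1 = +0.795245
  k=2: (−1)^1·4.8990/(2)·0.8704^1·0.4923^3 = -0.254412
d^2_{0,1}(1.0295) = +0.795245 -0.254412 = +0.540833
|D^2_{0,1}|² = |d^2_{0,1}(β)|² = (+0.540833)² = 0.292500 (the z-rotation phases have unit modulus)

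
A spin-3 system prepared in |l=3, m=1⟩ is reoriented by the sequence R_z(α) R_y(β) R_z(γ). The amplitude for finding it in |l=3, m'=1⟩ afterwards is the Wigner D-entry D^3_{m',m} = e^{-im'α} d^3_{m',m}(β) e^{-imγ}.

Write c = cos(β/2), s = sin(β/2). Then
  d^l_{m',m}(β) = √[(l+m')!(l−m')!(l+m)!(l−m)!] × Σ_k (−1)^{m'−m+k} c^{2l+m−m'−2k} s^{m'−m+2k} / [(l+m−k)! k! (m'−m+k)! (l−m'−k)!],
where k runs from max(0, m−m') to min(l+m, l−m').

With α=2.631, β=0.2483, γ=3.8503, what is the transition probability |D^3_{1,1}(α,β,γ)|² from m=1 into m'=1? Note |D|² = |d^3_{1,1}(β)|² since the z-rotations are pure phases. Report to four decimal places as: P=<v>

P=0.7008

Split into d^3_{1,1}(β=0.2483) × two z-phases.
With c≡cos(β/2)=0.992303 and s≡sin(β/2)=0.123831, N=[24·2·24·2]^{1/2}=48.000000
k: max(0,(1)−(1))=0 … min(3+(1),3−(1))=2
  k=0: (−1)^0·48.0000/(48)·0.9923^6·0.1238^0 = +0.954699
  k=1: (−1)^1·48.0000/(6)·0.9923^4·0.1238^2 = -0.118940
  k=2: (−1)^2·48.0000/(8)·0.9923^2·0.1238^4 = +0.001389
d^3_{1,1}(0.2483) = +0.954699 -0.118940 +0.001389 = +0.837148
|D^3_{1,1}|² = |d^3_{1,1}(β)|² = (+0.837148)² = 0.700817 (the z-rotation phases have unit modulus)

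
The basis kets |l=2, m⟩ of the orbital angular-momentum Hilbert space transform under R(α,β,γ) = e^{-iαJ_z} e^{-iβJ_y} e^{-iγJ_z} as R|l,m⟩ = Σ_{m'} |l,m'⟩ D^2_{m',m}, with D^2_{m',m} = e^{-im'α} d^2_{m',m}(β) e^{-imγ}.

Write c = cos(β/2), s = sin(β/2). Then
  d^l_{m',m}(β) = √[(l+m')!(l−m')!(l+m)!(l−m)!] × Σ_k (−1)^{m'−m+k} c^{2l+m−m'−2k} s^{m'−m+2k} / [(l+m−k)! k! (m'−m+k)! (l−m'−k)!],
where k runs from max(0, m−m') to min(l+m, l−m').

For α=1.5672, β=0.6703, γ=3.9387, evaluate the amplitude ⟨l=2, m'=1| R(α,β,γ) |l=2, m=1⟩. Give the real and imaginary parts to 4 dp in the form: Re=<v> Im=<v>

Split into d^2_{1,1}(β=0.6703) × two z-phases.
c=cos(0.6703/2)=0.944361, s=sin(0.6703/2)=0.328911; N=√[6·1·6·1]=6.000000
k∈{0,1} keeps every argument non-negative
  k=0: (−1)^0·6.0000/(6)·0.9444^4·0.3289^0 = +0.795339
  k=1: (−1)^1·6.0000/(2)·0.9444^2·0.3289^2 = -0.289437
d^2_{1,1}(0.6703) = +0.795339 -0.289437 = +0.505902
Attach z-rotation phases: D = e^{-i(1)(1.5672)}·(+0.505902)·e^{-i(1)(3.9387)} = +0.360617+0.354813i

Re=0.3606 Im=0.3548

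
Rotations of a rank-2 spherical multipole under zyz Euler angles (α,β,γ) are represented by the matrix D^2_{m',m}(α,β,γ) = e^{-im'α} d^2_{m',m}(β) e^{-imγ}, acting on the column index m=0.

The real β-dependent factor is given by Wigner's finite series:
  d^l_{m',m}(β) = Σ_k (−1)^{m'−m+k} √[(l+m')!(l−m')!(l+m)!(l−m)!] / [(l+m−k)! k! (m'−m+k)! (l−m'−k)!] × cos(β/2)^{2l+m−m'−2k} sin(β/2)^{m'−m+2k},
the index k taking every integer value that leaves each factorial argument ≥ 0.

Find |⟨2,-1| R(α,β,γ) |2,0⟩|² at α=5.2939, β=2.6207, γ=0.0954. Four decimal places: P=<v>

Split into d^2_{-1,0}(β=2.6207) × two z-phases.
Half-angle: c=0.257512, s=0.966275. N=√(1·6·2·2)=4.898979
k: max(0,(0)−(-1))=1 … min(2+(0),2−(-1))=2
  k=1: (−1)^0·4.8990/(2)·0.2575^3·0.9663^1 = +0.040417
  k=2: (−1)^1·4.8990/(2)·0.2575^1·0.9663^3 = -0.569083
d^2_{-1,0}(2.6207) = +0.040417 -0.569083 = -0.528665
|D^2_{-1,0}|² = |d^2_{-1,0}(β)|² = (-0.528665)² = 0.279487 (the z-rotation phases have unit modulus)

P=0.2795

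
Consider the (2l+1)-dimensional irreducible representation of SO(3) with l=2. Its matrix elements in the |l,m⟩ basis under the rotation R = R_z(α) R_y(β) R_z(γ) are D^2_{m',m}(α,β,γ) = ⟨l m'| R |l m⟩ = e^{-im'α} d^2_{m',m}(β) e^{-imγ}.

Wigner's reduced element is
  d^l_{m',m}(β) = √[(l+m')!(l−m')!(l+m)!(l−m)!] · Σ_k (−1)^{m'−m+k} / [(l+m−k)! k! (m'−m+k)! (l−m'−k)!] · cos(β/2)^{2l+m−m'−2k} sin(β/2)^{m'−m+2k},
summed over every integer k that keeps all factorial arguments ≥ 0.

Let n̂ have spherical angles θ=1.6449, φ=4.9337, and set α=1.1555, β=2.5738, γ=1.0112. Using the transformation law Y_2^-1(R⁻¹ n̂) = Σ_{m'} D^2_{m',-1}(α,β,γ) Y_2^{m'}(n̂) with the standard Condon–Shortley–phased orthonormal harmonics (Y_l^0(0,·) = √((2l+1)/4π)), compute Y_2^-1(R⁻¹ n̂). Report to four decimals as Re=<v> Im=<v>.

Re=0.0349 Im=-0.2625

Need the full column D^2_{m',-1} for m'=−2..2 at α=1.1555, β=2.5738, γ=1.0112.
cos(β/2)=0.280098, sin(β/2)=0.959971
d^2_{-2,-1}: single k=1 term ⇒ +0.042191;  D = -0.041505-0.007579i
d^2_{-1,-1}: k∈[0..1] ⇒ +0.006155 -0.216899 = -0.210744;  D = +0.118282-0.174421i
d^2_{0,-1}: k∈[0..1] ⇒ -0.051673 +0.606961 = +0.555288;  D = +0.294771+0.470589i
d^2_{1,-1}: k∈[0..1] ⇒ +0.216899 -0.849245 = -0.632346;  D = -0.625774+0.090931i
d^2_{2,-1}: single k=0 term ⇒ -0.495581;  D = -0.132663+0.477495i
Y_2^{m'}(θ=1.6449,φ=4.9337) and Σ D·Y over m':
  (-0.0415-0.0076i)·(-0.3471+0.1645i)  (+0.1183-0.1744i)·(-0.0125-0.0556i)  (+0.2948+0.4706i)·(-0.3102+0.0000i)  (-0.6258+0.0909i)·(+0.0125-0.0556i)  (-0.1327+0.4775i)·(-0.3471-0.1645i)
Y_2^-1(R⁻¹ n̂) = +0.034871-0.262542i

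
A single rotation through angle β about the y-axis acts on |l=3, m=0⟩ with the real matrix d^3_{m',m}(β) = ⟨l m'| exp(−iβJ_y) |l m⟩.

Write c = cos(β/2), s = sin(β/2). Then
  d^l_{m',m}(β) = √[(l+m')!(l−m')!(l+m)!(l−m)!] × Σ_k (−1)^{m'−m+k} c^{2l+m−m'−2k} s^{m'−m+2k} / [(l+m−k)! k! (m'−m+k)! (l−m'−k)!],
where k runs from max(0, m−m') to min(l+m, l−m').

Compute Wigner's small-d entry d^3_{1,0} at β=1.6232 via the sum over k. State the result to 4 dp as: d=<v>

d^3_{1,0}(β=1.6232) via Wigner's sum:
c=cos(1.6232/2)=0.688339, s=sin(1.6232/2)=0.725389; N=√[24·2·6·6]=41.569219
k: max(0,(0)−(1))=0 … min(3+(0),3−(1))=2
  k=0: (−1)^1·41.5692/(12)·0.6883^5·0.7254^1 = -0.388305
  k=1: (−1)^2·41.5692/(4)·0.6883^3·0.7254^3 = +1.293696
  k=2: (−1)^3·41.5692/(12)·0.6883^1·0.7254^5 = -0.478905
d^3_{1,0}(1.6232) = -0.388305 +1.293696 -0.478905 = +0.426486

d=0.4265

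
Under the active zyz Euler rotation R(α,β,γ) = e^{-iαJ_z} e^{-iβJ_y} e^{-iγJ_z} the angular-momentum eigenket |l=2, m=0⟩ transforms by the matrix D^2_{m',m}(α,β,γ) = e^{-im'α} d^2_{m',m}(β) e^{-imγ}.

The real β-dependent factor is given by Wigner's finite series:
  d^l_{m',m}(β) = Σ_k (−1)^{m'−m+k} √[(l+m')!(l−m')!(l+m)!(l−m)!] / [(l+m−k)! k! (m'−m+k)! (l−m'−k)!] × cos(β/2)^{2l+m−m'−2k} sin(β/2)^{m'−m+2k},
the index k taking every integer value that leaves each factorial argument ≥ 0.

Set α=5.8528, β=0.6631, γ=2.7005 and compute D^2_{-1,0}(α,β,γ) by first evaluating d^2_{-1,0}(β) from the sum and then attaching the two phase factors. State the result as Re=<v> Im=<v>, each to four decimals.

Re=0.5400 Im=-0.2479

D^2_{-1,0}(5.8528,0.6631,2.7005) = e^{-i·-1·5.8528}·d^2_{-1,0}(0.6631)·e^{-i·0·2.7005}. Compute d first:
c=cos(0.6631/2)=0.945539, s=sin(0.6631/2)=0.325509; N=√[1·6·2·2]=4.898979
Admissible k: 1..2 (factorial args all ≥0)
  k=1: (−1)^0·4.8990/(2)·0.9455^3·0.3255^1 = +0.674026
  k=2: (−1)^1·4.8990/(2)·0.9455^1·0.3255^3 = -0.079881
d^2_{-1,0}(0.6631) = +0.674026 -0.079881 = +0.594145
Phases: e^{-i·(-1)·5.8528}=+0.908805-0.417221i, e^{-i·(0)·2.7005}=+1.000000+0.000000i ⇒ D=+0.539962-0.247890i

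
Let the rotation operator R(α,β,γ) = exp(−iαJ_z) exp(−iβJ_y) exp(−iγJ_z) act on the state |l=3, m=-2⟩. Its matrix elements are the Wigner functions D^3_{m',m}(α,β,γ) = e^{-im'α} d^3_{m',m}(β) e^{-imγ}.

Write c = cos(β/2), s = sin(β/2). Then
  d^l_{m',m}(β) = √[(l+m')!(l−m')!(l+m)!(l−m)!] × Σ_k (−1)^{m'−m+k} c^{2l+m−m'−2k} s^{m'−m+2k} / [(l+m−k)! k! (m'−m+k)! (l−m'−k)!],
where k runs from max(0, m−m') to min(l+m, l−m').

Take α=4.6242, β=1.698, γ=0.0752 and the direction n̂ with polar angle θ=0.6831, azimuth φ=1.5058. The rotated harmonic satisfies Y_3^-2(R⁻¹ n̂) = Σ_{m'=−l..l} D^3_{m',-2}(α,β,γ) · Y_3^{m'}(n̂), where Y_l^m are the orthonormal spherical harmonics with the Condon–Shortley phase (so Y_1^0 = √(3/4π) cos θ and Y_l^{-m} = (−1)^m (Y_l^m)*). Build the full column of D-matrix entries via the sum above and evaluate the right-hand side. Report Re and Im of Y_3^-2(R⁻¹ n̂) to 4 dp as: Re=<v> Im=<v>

Re=-0.3498 Im=-0.0379

Need the full column D^3_{m',-2} for m'=−3..3 at α=4.6242, β=1.698, γ=0.0752.
cos(β/2)=0.660734, sin(β/2)=0.750620
d^3_{-3,-2}: single k=1 term ⇒ +0.231542;  D = +0.026377+0.230034i
d^3_{-2,-2}: k∈[0..1] ⇒ +0.083207 -0.536929 = -0.453722;  D = +0.453569-0.011785i
d^3_{-1,-2}: k∈[0..1] ⇒ -0.298919 +0.771562 = +0.472642;  D = +0.029385-0.471728i
d^3_{0,-2}: k∈[0..1] ⇒ +0.588177 -0.759092 = -0.170916;  D = -0.168986-0.025609i
d^3_{1,-2}: k∈[0..1] ⇒ -0.771562 +0.497883 = -0.273678;  D = +0.064679-0.265926i
d^3_{2,-2}: k∈[0..1] ⇒ +0.692953 -0.178863 = +0.514090;  D = -0.486885-0.165019i
d^3_{3,-2}: single k=0 term ⇒ -0.385659;  D = -0.155482+0.352928i
Y_3^{m'}(θ=0.6831,φ=1.5058) and Σ D·Y over m':
  (+0.0264+0.2300i)·(-0.0203+0.1029i)  (+0.4536-0.0118i)·(-0.3131-0.0409i)  (+0.0294-0.4717i)·(+0.0266-0.4087i)  (-0.1690-0.0256i)·(+0.0023+0.0000i)  (+0.0647-0.2659i)·(-0.0266-0.4087i)  (-0.4869-0.1650i)·(-0.3131+0.0409i)  (-0.1555+0.3529i)·(+0.0203+0.1029i)
Y_3^-2(R⁻¹ n̂) = -0.349831-0.037906i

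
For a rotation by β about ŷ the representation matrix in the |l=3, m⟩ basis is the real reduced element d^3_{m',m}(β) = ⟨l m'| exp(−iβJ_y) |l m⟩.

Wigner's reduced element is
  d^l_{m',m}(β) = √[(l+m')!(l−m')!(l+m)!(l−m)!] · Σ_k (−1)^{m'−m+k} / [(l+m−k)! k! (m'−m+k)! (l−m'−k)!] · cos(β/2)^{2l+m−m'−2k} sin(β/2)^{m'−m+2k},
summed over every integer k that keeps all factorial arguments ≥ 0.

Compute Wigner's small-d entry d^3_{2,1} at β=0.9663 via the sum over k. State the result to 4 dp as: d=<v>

d^3_{2,1}(β=0.9663) via Wigner's sum:
With c≡cos(β/2)=0.885536 and s≡sin(β/2)=0.464571, N=[120·1·24·2]^{1/2}=75.894664
Admissible k: 0..1 (factorial args all ≥0)
  k=0: (−1)^1·75.8947/(24)·0.8855^5·0.4646^1 = -0.799987
  k=1: (−1)^2·75.8947/(12)·0.8855^3·0.4646^3 = +0.440357
d^3_{2,1}(0.9663) = -0.799987 +0.440357 = -0.359630

d=-0.3596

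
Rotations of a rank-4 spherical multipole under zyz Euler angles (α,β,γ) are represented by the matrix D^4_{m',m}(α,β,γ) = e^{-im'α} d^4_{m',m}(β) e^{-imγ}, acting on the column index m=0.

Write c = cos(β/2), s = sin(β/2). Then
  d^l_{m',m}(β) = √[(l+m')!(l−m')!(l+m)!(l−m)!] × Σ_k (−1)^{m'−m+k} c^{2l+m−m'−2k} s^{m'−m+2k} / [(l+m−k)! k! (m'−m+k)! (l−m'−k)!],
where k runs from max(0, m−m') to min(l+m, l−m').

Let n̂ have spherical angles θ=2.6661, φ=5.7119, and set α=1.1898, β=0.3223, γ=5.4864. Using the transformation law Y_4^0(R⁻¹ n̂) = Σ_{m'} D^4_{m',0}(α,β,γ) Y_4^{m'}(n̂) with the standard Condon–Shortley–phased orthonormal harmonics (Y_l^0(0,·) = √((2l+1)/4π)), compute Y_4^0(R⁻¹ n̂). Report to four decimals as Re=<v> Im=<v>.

Re=0.0395 Im=0.0000

Need the full column D^4_{m',0} for m'=−4..4 at α=1.1898, β=0.3223, γ=5.4864.
cos(β/2)=0.987043, sin(β/2)=0.160453
d^4_{-4,0}: single k=4 term ⇒ +0.005264;  D = +0.000246-0.005258i
d^4_{-3,0}: k∈[3..4] ⇒ +0.045792 -0.001210 = +0.044582;  D = -0.040564-0.018496i
d^4_{-2,0}: k∈[2..4] ⇒ +0.225859 -0.015916 +0.000158 = +0.210100;  D = -0.152000+0.145046i
d^4_{-1,0}: k∈[1..4] ⇒ +0.654964 -0.103847 +0.002744 -0.000012 = +0.553850;  D = +0.205946+0.514136i
d^4_{0,0}: k∈[0..4] ⇒ +0.900928 -0.380921 +0.022649 -0.000266 +0.000000 = +0.542390;  D = +0.542390+0.000000i
d^4_{1,0}: k∈[0..3] ⇒ -0.654964 +0.103847 -0.002744 +0.000012 = -0.553850;  D = -0.205946+0.514136i
d^4_{2,0}: k∈[0..2] ⇒ +0.225859 -0.015916 +0.000158 = +0.210100;  D = -0.152000-0.145046i
d^4_{3,0}: k∈[0..1] ⇒ -0.045792 +0.001210 = -0.044582;  D = +0.040564-0.018496i
d^4_{4,0}: single k=0 term ⇒ +0.005264;  D = +0.000246+0.005258i
Y_4^{m'}(θ=2.6661,φ=5.7119) and Σ D·Y over m':
  (+0.0002-0.0053i)·(-0.0127+0.0147i)  (-0.0406-0.0185i)·(+0.0152-0.1057i)  (-0.1520+0.1450i)·(+0.1320+0.2891i)  (+0.2059+0.5141i)·(-0.4103-0.2637i)  (+0.5424+0.0000i)·(+0.1221+0.0000i)  (-0.2059+0.5141i)·(+0.4103-0.2637i)  (-0.1520-0.1450i)·(+0.1320-0.2891i)  (+0.0406-0.0185i)·(-0.0152-0.1057i)  (+0.0002+0.0053i)·(-0.0127-0.0147i)
Y_4^0(R⁻¹ n̂) = +0.039464-0.000000i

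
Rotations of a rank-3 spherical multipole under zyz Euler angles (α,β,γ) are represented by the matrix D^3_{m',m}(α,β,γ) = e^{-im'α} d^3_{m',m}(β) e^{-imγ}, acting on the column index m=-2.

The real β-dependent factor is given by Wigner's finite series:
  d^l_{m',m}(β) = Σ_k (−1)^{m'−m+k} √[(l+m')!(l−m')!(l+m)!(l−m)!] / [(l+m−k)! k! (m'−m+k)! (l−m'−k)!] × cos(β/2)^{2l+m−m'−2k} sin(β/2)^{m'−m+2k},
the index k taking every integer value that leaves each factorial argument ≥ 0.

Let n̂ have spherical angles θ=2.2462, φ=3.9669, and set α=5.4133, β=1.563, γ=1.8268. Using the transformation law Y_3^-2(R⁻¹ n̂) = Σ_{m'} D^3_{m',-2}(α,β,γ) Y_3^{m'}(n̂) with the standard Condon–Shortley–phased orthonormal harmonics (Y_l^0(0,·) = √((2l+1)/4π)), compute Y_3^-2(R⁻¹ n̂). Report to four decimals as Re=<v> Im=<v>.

Need the full column D^3_{m',-2} for m'=−3..3 at α=5.4133, β=1.563, γ=1.8268.
cos(β/2)=0.709858, sin(β/2)=0.704345
d^3_{-3,-2}: single k=1 term ⇒ +0.310970;  D = +0.156360+0.268800i
d^3_{-2,-2}: k∈[0..1] ⇒ +0.127946 -0.629834 = -0.501888;  D = +0.168807-0.472647i
d^3_{-1,-2}: k∈[0..1] ⇒ -0.401460 +0.790497 = +0.389037;  D = -0.364389+0.136275i
d^3_{0,-2}: k∈[0..1] ⇒ +0.689949 -0.679274 = +0.010675;  D = -0.009306-0.005230i
d^3_{1,-2}: k∈[0..1] ⇒ -0.790497 +0.389133 = -0.401364;  D = +0.075369+0.394224i
d^3_{2,-2}: k∈[0..1] ⇒ +0.620090 -0.122099 = +0.497991;  D = +0.313513-0.386916i
d^3_{3,-2}: single k=0 term ⇒ -0.301421;  D = -0.301362+0.006007i
Y_3^{m'}(θ=2.2462,φ=3.9669) and Σ D·Y over m':
  (+0.1564+0.2688i)·(+0.1560+0.1225i)  (+0.1688-0.4726i)·(+0.0310+0.3880i)  (-0.3644+0.1363i)·(-0.1633+0.1769i)  (-0.0093-0.0052i)·(+0.2439+0.0000i)  (+0.0754+0.3942i)·(+0.1633+0.1769i)  (+0.3135-0.3869i)·(+0.0310-0.3880i)  (-0.3014+0.0060i)·(-0.1560+0.1225i)
Y_3^-2(R⁻¹ n̂) = +0.061674-0.069856i

Re=0.0617 Im=-0.0699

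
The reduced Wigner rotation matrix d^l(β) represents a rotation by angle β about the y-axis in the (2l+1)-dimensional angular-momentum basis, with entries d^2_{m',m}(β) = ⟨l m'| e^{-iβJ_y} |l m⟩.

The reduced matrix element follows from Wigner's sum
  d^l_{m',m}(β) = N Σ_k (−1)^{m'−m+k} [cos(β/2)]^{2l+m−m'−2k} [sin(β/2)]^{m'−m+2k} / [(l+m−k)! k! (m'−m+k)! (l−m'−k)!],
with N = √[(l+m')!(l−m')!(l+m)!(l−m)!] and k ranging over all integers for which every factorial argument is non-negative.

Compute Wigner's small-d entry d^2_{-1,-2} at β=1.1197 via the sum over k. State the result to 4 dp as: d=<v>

d=-0.6462

d^2_{-1,-2}(β=1.1197) via Wigner's sum:
With c≡cos(β/2)=0.847335 and s≡sin(β/2)=0.531059, N=[1·6·1·24]^{1/2}=12.000000
The bounds max(0,m−m')=0 and min(l+m,l−m')=0 give 1 term
  k=0: (−1)^1·12.0000/(6)·0.8473^3·0.5311^1 = -0.646157
d^2_{-1,-2}(1.1197) = -0.646157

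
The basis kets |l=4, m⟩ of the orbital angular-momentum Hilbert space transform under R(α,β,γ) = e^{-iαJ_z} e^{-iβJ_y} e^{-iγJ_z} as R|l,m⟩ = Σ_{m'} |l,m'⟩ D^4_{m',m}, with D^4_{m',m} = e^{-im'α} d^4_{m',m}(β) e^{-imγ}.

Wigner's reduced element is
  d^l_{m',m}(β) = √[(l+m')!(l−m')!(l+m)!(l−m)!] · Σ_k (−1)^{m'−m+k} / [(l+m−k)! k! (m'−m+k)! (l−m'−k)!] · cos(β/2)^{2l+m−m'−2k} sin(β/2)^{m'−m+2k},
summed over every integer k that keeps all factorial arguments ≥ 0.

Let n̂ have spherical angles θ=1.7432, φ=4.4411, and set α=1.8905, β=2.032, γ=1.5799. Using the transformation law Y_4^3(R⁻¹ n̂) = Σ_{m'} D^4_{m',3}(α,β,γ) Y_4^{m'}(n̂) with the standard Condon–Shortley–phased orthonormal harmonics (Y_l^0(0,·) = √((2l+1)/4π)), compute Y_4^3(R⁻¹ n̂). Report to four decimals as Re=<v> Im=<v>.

Need the full column D^4_{m',3} for m'=−4..4 at α=1.8905, β=2.032, γ=1.5799.
cos(β/2)=0.526770, sin(β/2)=0.850008
d^4_{-4,3}: single k=7 term ⇒ +0.477668;  D = -0.453526+0.149938i
d^4_{-3,3}: k∈[6..7] ⇒ +0.732618 -0.272510 = +0.460108;  D = +0.274404+0.369326i
d^4_{-2,3}: k∈[5..6] ⇒ +0.728053 -0.631896 = +0.096158;  D = +0.055251-0.078700i
d^4_{-1,3}: k∈[4..5] ⇒ +0.531735 -0.830711 = -0.298976;  D = +0.286286+0.086178i
d^4_{0,3}: k∈[3..4] ⇒ +0.294740 -0.767436 = -0.472696;  D = -0.012908-0.472520i
d^4_{1,3}: k∈[2..3] ⇒ +0.122530 -0.531735 = -0.409205;  D = -0.384813+0.139167i
d^4_{2,3}: k∈[1..2] ⇒ +0.035796 -0.279615 = -0.243819;  D = +0.150780+0.191606i
d^4_{3,3}: k∈[0..1] ⇒ +0.005929 -0.108061 = -0.102133;  D = +0.056344-0.085184i
d^4_{4,3}: single k=0 term ⇒ -0.027059;  D = -0.026117-0.007078i
Y_4^{m'}(θ=1.7432,φ=4.4411) and Σ D·Y over m':
  (-0.4535+0.1499i)·(+0.1946+0.3687i)  (+0.2744+0.3693i)·(-0.1493+0.1410i)  (+0.0553-0.0787i)·(+0.2208+0.1331i)  (+0.2863+0.0862i)·(-0.0599+0.2152i)  (-0.0129-0.4725i)·(+0.2272+0.0000i)  (-0.3848+0.1392i)·(+0.0599+0.2152i)  (+0.1508+0.1916i)·(+0.2208-0.1331i)  (+0.0563-0.0852i)·(+0.1493+0.1410i)  (-0.0261-0.0071i)·(+0.1946-0.3687i)
Y_4^3(R⁻¹ n̂) = -0.233966-0.264143i

Re=-0.2340 Im=-0.2641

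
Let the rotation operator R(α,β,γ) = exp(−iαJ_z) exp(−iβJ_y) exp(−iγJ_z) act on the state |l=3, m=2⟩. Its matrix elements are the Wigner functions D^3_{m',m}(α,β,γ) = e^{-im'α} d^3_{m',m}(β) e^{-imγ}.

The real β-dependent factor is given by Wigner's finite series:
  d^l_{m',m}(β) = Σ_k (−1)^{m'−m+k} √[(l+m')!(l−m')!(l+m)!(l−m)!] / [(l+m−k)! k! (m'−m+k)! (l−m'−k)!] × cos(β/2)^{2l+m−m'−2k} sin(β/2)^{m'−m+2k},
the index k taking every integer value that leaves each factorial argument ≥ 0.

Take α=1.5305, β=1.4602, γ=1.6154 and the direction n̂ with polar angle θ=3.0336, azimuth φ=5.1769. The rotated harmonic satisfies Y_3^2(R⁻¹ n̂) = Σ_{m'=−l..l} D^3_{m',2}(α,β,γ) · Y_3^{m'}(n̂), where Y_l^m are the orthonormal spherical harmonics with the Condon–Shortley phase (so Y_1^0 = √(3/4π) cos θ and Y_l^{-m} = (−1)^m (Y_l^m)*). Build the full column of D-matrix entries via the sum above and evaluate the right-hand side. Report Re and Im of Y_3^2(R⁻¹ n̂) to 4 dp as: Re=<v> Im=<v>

Need the full column D^3_{m',2} for m'=−3..3 at α=1.5305, β=1.4602, γ=1.6154.
cos(β/2)=0.745108, sin(β/2)=0.666944
d^3_{-3,2}: single k=5 term ⇒ +0.240847;  D = +0.050230+0.235551i
d^3_{-2,2}: k∈[4..5] ⇒ +0.549245 -0.088011 = +0.461234;  D = +0.454601-0.077942i
d^3_{-1,2}: k∈[3..4] ⇒ +0.776168 -0.310933 = +0.465235;  D = -0.060081-0.461339i
d^3_{0,2}: k∈[2..3] ⇒ +0.750958 -0.601668 = +0.149291;  D = -0.148697+0.013300i
d^3_{1,2}: k∈[1..2] ⇒ +0.484378 -0.776168 = -0.291789;  D = -0.014266-0.291440i
d^3_{2,2}: k∈[0..1] ⇒ +0.171125 -0.685528 = -0.514403;  D = -0.514384+0.004431i
d^3_{3,2}: single k=0 term ⇒ -0.375198;  D = -0.011885+0.375010i
Y_3^{m'}(θ=3.0336,φ=5.1769) and Σ D·Y over m':
  (+0.0502+0.2356i)·(-0.0005-0.0001i)  (+0.4546-0.0779i)·(+0.0071-0.0095i)  (-0.0601-0.4613i)·(+0.0615+0.1228i)  (-0.1487+0.0133i)·(-0.7205+0.0000i)  (-0.0143-0.2914i)·(-0.0615+0.1228i)  (-0.5144+0.0044i)·(+0.0071+0.0095i)  (-0.0119+0.3750i)·(+0.0005-0.0001i)
Y_3^2(R⁻¹ n̂) = +0.195546-0.038773i

Re=0.1955 Im=-0.0388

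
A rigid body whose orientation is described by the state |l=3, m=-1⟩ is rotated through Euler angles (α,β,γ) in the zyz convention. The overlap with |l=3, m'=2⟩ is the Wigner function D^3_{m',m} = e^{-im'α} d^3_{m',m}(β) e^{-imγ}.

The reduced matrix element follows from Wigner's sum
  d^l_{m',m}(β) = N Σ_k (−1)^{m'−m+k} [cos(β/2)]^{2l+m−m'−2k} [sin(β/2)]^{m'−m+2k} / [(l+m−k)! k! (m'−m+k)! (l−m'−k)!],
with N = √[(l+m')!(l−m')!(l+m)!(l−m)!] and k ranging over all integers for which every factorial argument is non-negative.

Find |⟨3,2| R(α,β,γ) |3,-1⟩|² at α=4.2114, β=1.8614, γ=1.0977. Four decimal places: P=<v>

Split into d^3_{2,-1}(β=1.8614) × two z-phases.
Half-angle: c=0.597273, s=0.802038. N=√(120·1·2·24)=75.894664
The bounds max(0,m−m')=0 and min(l+m,l−m')=1 give 2 terms
  k=0: (−1)^3·75.8947/(12)·0.5973^3·0.8020^3 = -0.695238
  k=1: (−1)^4·75.8947/(24)·0.5973^1·0.8020^5 = +0.626827
d^3_{2,-1}(1.8614) = -0.695238 +0.626827 = -0.068410
|D^3_{2,-1}|² = |d^3_{2,-1}(β)|² = (-0.068410)² = 0.004680 (the z-rotation phases have unit modulus)

P=0.0047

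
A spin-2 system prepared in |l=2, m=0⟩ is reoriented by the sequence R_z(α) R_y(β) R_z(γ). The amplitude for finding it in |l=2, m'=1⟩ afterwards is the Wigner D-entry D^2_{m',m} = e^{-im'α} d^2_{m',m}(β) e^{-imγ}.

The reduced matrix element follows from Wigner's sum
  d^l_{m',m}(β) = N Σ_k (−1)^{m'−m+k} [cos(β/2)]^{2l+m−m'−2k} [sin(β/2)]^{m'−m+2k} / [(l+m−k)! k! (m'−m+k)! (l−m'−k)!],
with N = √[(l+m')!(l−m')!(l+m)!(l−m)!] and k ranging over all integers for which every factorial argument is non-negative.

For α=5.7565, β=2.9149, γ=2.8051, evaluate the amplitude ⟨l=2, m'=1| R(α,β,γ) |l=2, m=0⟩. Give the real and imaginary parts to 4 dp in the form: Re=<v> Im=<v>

Split into d^2_{1,0}(β=2.9149) × two z-phases.
With c≡cos(β/2)=0.113104 and s≡sin(β/2)=0.993583, N=[6·1·2·2]^{1/2}=4.898979
Admissible k: 0..1 (factorial args all ≥0)
  k=0: (−1)^1·4.8990/(2)·0.1131^3·0.9936^1 = -0.003521
  k=1: (−1)^2·4.8990/(2)·0.1131^1·0.9936^3 = +0.271747
d^2_{1,0}(2.9149) = -0.003521 +0.271747 = +0.268226
Attach z-rotation phases: D = e^{-i(1)(5.7565)}·(+0.268226)·e^{-i(0)(2.8051)} = +0.231876+0.134829i

Re=0.2319 Im=0.1348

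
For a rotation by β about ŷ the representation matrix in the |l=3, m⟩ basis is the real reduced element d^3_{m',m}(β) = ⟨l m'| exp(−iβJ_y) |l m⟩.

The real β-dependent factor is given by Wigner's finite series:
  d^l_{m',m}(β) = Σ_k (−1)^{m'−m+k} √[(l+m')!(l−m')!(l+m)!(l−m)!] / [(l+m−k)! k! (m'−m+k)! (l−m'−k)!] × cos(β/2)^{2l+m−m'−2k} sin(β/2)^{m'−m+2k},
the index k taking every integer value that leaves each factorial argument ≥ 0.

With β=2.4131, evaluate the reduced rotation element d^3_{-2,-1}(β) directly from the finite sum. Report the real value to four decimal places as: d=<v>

d^3_{-2,-1}(β=2.4131) via Wigner's sum:
With c≡cos(β/2)=0.356245 and s≡sin(β/2)=0.934393, N=[1·120·2·24]^{1/2}=75.894664
k: max(0,(-1)−(-2))=1 … min(3+(-1),3−(-2))=2
  k=1: (−1)^0·75.8947/(24)·0.3562^5·0.9344^1 = +0.016954
  k=2: (−1)^1·75.8947/(12)·0.3562^3·0.9344^3 = -0.233273
d^3_{-2,-1}(2.4131) = +0.016954 -0.233273 = -0.216319

d=-0.2163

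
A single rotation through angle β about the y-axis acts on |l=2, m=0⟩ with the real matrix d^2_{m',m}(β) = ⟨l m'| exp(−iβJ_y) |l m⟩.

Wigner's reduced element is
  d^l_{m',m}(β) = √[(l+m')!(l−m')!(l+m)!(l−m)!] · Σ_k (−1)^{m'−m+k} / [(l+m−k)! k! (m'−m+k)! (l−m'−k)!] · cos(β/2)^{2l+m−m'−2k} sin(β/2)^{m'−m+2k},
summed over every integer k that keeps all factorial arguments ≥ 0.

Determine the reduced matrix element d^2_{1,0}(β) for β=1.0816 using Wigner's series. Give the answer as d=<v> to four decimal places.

d=-0.5080

d^2_{1,0}(β=1.0816) via Wigner's sum:
Half-angle: c=0.857297, s=0.514822. N=√(6·1·2·2)=4.898979
Admissible k: 0..1 (factorial args all ≥0)
  k=0: (−1)^1·4.8990/(2)·0.8573^3·0.5148^1 = -0.794560
  k=1: (−1)^2·4.8990/(2)·0.8573^1·0.5148^3 = +0.286535
d^2_{1,0}(1.0816) = -0.794560 +0.286535 = -0.508025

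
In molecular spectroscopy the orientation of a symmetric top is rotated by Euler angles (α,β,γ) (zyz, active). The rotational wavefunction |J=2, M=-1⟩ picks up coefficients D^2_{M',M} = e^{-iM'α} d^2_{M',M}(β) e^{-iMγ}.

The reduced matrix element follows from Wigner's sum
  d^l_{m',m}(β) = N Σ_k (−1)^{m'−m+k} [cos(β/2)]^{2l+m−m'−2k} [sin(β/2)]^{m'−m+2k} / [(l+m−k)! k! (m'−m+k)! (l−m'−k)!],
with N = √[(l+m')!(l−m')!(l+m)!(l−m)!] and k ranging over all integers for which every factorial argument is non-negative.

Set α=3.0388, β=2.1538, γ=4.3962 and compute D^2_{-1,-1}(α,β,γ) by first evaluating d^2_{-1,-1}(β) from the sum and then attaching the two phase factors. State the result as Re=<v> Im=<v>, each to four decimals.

First d^2_{-1,-1}(β=2.1538), then the phase factors e^{-i(-1)α} and e^{-i(-1)γ}:
With c≡cos(β/2)=0.474060 and s≡sin(β/2)=0.880492, N=[1·6·1·6]^{1/2}=6.000000
The bounds max(0,m−m')=0 and min(l+m,l−m')=1 give 2 terms
  k=0: (−1)^0·6.0000/(6)·0.4741^4·0.8805^0 = +0.050505
  k=1: (−1)^1·6.0000/(2)·0.4741^2·0.8805^2 = -0.522684
d^2_{-1,-1}(2.1538) = +0.050505 -0.522684 = -0.472179
D = (-0.994721+0.102612i)·(-0.472179)·(-0.310947-0.950427i) = -0.192097-0.431338i

Re=-0.1921 Im=-0.4313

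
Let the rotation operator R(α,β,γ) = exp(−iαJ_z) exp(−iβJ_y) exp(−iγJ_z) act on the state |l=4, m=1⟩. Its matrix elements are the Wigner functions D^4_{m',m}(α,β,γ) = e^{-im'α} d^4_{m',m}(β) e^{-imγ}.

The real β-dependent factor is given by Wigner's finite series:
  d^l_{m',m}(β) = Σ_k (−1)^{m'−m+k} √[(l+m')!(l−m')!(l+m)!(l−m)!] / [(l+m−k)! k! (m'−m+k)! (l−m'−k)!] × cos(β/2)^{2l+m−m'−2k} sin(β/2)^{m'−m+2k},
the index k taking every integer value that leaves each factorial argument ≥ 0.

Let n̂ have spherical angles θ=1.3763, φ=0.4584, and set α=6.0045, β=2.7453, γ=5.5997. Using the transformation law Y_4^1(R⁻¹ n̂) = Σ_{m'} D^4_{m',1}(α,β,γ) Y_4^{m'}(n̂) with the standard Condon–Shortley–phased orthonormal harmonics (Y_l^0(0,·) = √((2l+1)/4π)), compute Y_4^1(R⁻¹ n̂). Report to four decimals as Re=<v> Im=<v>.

Re=-0.1406 Im=0.0058

Need the full column D^4_{m',1} for m'=−4..4 at α=6.0045, β=2.7453, γ=5.5997.
cos(β/2)=0.196852, sin(β/2)=0.980433
d^4_{-4,1}: single k=5 term ⇒ +0.051714;  D = +0.046979-0.021617i
d^4_{-3,1}: k∈[4..5] ⇒ +0.018355 -0.273186 = -0.254831;  D = -0.251871+0.038729i
d^4_{-2,1}: k∈[3..5] ⇒ +0.003940 -0.146594 +0.727282 = +0.584627;  D = +0.579984+0.073535i
d^4_{-1,1}: k∈[2..5] ⇒ +0.000559 -0.041625 +0.516274 -0.853776 = -0.378568;  D = -0.347973-0.149093i
d^4_{0,1}: k∈[1..4] ⇒ +0.000050 -0.007475 +0.185429 -0.766622 = -0.588618;  D = -0.456401-0.371712i
d^4_{1,1}: k∈[0..3] ⇒ +0.000002 -0.000839 +0.041625 -0.344183 = -0.303394;  D = -0.173463-0.248915i
d^4_{2,1}: k∈[0..2] ⇒ -0.000048 +0.005910 -0.097730 = -0.091868;  D = -0.029764-0.086912i
d^4_{3,1}: k∈[0..1] ⇒ +0.000444 -0.018355 = -0.017911;  D = -0.000918-0.017887i
d^4_{4,1}: single k=0 term ⇒ -0.002085;  D = +0.000470-0.002031i
Y_4^{m'}(θ=1.3763,φ=0.4584) and Σ D·Y over m':
  (+0.0470-0.0216i)·(-0.1065-0.3960i)  (-0.2519+0.0387i)·(+0.0444-0.2241i)  (+0.5800+0.0735i)·(-0.1447+0.1888i)  (-0.3480-0.1491i)·(-0.2203+0.1087i)  (-0.4564-0.3717i)·(+0.2040+0.0000i)  (-0.1735-0.2489i)·(+0.2203+0.1087i)  (-0.0298-0.0869i)·(-0.1447-0.1888i)  (-0.0009-0.0179i)·(-0.0444-0.2241i)  (+0.0005-0.0020i)·(-0.1065+0.3960i)
Y_4^1(R⁻¹ n̂) = -0.140556+0.005799i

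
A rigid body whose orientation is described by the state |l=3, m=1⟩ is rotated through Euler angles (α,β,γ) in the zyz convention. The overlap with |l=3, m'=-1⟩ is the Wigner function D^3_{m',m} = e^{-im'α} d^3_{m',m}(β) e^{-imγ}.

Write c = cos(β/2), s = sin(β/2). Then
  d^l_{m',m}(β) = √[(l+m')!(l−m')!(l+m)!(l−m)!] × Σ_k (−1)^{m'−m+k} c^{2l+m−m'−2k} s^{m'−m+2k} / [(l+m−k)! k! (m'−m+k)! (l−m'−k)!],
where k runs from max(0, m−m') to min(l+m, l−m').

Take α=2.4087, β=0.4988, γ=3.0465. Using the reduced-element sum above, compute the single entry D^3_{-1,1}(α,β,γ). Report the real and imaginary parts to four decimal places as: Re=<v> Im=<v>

Split into d^3_{-1,1}(β=0.4988) × two z-phases.
With c≡cos(β/2)=0.969061 and s≡sin(β/2)=0.246823, N=[2·24·24·2]^{1/2}=48.000000
Admissible k: 2..4 (factorial args all ≥0)
  k=2: (−1)^0·48.0000/(8)·0.9691^4·0.2468^2 = +0.322348
  k=3: (−1)^1·48.0000/(6)·0.9691^2·0.2468^4 = -0.027882
  k=4: (−1)^2·48.0000/(48)·0.9691^0·0.2468^6 = +0.000226
d^3_{-1,1}(0.4988) = +0.322348 -0.027882 +0.000226 = +0.294692
Phases: e^{-i·(-1)·2.4087}=-0.743242+0.669022i, e^{-i·(1)·3.0465}=-0.995482-0.094949i ⇒ D=+0.236757-0.175468i

Re=0.2368 Im=-0.1755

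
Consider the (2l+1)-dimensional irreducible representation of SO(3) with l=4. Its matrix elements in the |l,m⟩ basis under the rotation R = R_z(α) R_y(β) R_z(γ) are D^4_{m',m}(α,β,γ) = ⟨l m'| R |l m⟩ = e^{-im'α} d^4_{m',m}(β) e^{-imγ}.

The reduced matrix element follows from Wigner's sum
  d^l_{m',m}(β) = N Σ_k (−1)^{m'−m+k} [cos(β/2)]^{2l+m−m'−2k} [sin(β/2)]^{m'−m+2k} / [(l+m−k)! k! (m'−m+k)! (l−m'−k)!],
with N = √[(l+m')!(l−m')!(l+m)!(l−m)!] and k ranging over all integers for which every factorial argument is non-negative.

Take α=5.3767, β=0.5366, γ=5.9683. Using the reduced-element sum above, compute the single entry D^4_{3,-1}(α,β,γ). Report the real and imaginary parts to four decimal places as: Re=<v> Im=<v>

First d^4_{3,-1}(β=0.5366), then the phase factors e^{-i(3)α} and e^{-i(-1)γ}:
With c≡cos(β/2)=0.964223 and s≡sin(β/2)=0.265093, N=[5040·1·6·120]^{1/2}=1904.940944
The bounds max(0,m−m')=0 and min(l+m,l−m')=1 give 2 terms
  k=0: (−1)^4·1904.9409/(144)·0.9642^4·0.2651^4 = +0.056470
  k=1: (−1)^5·1904.9409/(240)·0.9642^2·0.2651^6 = -0.002561
d^4_{3,-1}(0.5366) = +0.056470 -0.002561 = +0.053909
D = (-0.912216+0.409711i)·(+0.053909)·(+0.950832-0.309707i) = -0.039918+0.036232i

Re=-0.0399 Im=0.0362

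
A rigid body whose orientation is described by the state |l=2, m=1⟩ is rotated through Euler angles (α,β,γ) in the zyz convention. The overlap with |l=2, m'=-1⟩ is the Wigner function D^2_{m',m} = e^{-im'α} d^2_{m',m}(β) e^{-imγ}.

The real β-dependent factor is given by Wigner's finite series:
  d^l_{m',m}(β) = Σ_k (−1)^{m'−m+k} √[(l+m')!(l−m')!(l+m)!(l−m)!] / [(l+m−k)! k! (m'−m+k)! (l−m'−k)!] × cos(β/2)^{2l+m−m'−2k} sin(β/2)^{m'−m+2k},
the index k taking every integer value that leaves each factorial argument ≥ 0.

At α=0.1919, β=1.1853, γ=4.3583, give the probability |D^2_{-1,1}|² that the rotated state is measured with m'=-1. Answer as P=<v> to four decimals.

P=0.2988

D^2_{-1,1}(0.1919,1.1853,4.3583) = e^{-i·-1·0.1919}·d^2_{-1,1}(1.1853)·e^{-i·1·4.3583}. Compute d first:
With c≡cos(β/2)=0.829463 and s≡sin(β/2)=0.558561, N=[1·6·6·1]^{1/2}=6.000000
k: max(0,(1)−(-1))=2 … min(2+(1),2−(-1))=3
  k=2: (−1)^0·6.0000/(2)·0.8295^2·0.5586^2 = +0.643957
  k=3: (−1)^1·6.0000/(6)·0.8295^0·0.5586^4 = -0.097338
d^2_{-1,1}(1.1853) = +0.643957 -0.097338 = +0.546619
|D^2_{-1,1}|² = |d^2_{-1,1}(β)|² = (+0.546619)² = 0.298793 (the z-rotation phases have unit modulus)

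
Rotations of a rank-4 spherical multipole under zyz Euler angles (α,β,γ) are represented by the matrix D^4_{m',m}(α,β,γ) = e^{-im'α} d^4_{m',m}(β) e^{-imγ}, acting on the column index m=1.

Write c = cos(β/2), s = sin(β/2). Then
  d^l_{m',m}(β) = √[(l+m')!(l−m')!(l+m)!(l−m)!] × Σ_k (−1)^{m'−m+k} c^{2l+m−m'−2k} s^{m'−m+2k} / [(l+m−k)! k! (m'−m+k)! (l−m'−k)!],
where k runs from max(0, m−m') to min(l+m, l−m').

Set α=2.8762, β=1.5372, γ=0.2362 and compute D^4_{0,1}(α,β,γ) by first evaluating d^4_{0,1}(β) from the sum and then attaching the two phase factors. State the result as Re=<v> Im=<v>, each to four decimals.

Re=-0.0546 Im=0.0131

Split into d^4_{0,1}(β=1.5372) × two z-phases.
With c≡cos(β/2)=0.718885 and s≡sin(β/2)=0.695129, N=[24·24·120·6]^{1/2}=643.987578
Admissible k: 1..4 (factorial args all ≥0)
  k=1: (−1)^0·643.9876/(144)·0.7189^7·0.6951^1 = +0.308457
  k=2: (−1)^1·643.9876/(24)·0.7189^5·0.6951^3 = -1.730450
  k=3: (−1)^2·643.9876/(24)·0.7189^3·0.6951^5 = +1.617977
  k=4: (−1)^3·643.9876/(144)·0.7189^1·0.6951^7 = -0.252136
d^4_{0,1}(1.5372) = +0.308457 -1.730450 +1.617977 -0.252136 = -0.056152
Attach z-rotation phases: D = e^{-i(0)(2.8762)}·(-0.056152)·e^{-i(1)(0.2362)} = -0.054593+0.013140i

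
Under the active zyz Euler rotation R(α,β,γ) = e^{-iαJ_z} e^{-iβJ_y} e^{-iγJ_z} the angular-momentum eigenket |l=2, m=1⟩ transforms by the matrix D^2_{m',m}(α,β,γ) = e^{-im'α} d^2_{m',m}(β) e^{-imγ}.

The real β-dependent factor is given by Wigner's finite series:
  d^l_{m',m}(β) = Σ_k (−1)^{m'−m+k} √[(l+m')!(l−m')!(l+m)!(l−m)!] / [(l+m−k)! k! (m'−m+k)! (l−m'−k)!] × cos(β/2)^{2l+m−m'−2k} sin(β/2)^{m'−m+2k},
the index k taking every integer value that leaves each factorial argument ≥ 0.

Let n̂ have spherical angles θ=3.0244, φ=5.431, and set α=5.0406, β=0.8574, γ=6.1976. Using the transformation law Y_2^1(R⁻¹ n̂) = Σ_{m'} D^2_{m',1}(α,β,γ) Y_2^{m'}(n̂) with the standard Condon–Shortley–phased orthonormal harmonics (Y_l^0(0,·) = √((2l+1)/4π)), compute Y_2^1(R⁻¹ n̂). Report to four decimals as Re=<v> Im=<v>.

Need the full column D^2_{m',1} for m'=−2..2 at α=5.0406, β=0.8574, γ=6.1976.
cos(β/2)=0.909507, sin(β/2)=0.415689
d^2_{-2,1}: single k=3 term ⇒ +0.130659;  D = -0.096311-0.088296i
d^2_{-1,1}: k∈[2..3] ⇒ +0.428815 -0.029859 = +0.398956;  D = +0.160416-0.365285i
d^2_{0,1}: k∈[1..2] ⇒ +0.766059 -0.160025 = +0.606034;  D = +0.603816+0.051804i
d^2_{1,1}: k∈[0..1] ⇒ +0.684265 -0.428815 = +0.255450;  D = +0.061372+0.247968i
d^2_{2,1}: single k=0 term ⇒ -0.625484;  D = +0.526313-0.337972i
Y_2^{m'}(θ=3.0244,φ=5.431) and Σ D·Y over m':
  (-0.0963-0.0883i)·(-0.0007+0.0052i)  (+0.1604-0.3653i)·(-0.0591-0.0675i)  (+0.6038+0.0518i)·(+0.6178+0.0000i)  (+0.0614+0.2480i)·(+0.0591-0.0675i)  (+0.5263-0.3380i)·(-0.0007-0.0052i)
Y_2^1(R⁻¹ n̂) = +0.357685+0.050290i

Re=0.3577 Im=0.0503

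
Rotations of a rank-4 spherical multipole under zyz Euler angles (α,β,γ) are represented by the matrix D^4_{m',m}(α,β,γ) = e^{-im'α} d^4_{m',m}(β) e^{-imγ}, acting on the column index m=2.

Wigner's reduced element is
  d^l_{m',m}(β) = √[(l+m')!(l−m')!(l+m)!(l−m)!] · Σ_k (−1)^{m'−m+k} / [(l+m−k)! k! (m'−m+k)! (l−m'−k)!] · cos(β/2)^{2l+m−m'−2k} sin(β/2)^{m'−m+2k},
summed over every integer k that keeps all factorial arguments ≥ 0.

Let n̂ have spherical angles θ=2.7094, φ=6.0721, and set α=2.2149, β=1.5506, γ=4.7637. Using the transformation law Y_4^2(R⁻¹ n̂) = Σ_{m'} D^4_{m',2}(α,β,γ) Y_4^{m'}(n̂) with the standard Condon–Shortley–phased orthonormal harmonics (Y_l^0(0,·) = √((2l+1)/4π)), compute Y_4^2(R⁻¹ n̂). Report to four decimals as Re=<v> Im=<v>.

Re=0.0496 Im=-0.0413

Need the full column D^4_{m',2} for m'=−4..4 at α=2.2149, β=1.5506, γ=4.7637.
cos(β/2)=0.714211, sin(β/2)=0.699930
d^4_{-4,2}: single k=6 term ⇒ +0.317367;  D = +0.249192-0.196532i
d^4_{-3,2}: k∈[5..6] ⇒ +0.686972 -0.219925 = +0.467047;  D = -0.451483-0.119569i
d^4_{-2,2}: k∈[4..6] ⇒ +0.936735 -0.719720 +0.057602 = +0.274618;  D = +0.103189+0.254494i
d^4_{-1,2}: k∈[3..5] ⇒ +0.901182 -1.298256 +0.249371 = -0.147702;  D = -0.076127+0.126573i
d^4_{0,2}: k∈[2..4] ⇒ +0.616865 -1.579849 +0.568988 = -0.393995;  D = +0.391923-0.040362i
d^4_{1,2}: k∈[1..3] ⇒ +0.281499 -1.351773 +0.865504 = -0.204770;  D = -0.139088-0.150284i
d^4_{2,2}: k∈[0..2] ⇒ +0.067704 -0.780280 +0.936735 = +0.224159;  D = +0.040124-0.220539i
d^4_{3,2}: k∈[0..1] ⇒ -0.248259 +0.715291 = +0.467032;  D = -0.417624+0.209067i
d^4_{4,2}: single k=0 term ⇒ +0.344071;  D = +0.307914+0.153537i
Y_4^{m'}(θ=2.7094,φ=6.0721) and Σ D·Y over m':
  (+0.2492-0.1965i)·(+0.0090+0.0102i)  (-0.4515-0.1196i)·(-0.0673-0.0494i)  (+0.1032+0.2545i)·(+0.2555+0.1148i)  (-0.0761+0.1266i)·(-0.4877-0.1045i)  (+0.3919-0.0404i)·(+0.2179+0.0000i)  (-0.1391-0.1503i)·(+0.4877-0.1045i)  (+0.0401-0.2205i)·(+0.2555-0.1148i)  (-0.4176+0.2091i)·(+0.0673-0.0494i)  (+0.3079+0.1535i)·(+0.0090-0.0102i)
Y_4^2(R⁻¹ n̂) = +0.049612-0.041315i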